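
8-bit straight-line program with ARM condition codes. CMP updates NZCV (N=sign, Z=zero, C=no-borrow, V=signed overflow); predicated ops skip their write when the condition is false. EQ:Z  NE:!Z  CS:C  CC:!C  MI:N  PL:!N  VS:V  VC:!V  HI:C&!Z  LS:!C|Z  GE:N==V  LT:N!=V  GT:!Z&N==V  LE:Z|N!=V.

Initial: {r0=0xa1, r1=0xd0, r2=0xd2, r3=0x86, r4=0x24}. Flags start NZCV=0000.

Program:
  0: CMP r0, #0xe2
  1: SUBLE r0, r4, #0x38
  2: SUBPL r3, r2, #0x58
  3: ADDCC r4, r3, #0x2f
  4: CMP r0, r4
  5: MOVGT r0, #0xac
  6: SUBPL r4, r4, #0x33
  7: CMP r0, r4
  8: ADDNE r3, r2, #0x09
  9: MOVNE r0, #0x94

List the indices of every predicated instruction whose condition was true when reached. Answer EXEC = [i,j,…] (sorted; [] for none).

[0] flags=1000 → (cmp)
[1] flags=1000 LE?T → r0=0xec
[2] flags=1000 PL?F → skip
[3] flags=1000 CC?T → r4=0xb5
[4] flags=0010 → (cmp)
[5] flags=0010 GT?T → r0=0xac
[6] flags=0010 PL?T → r4=0x82
[7] flags=0010 → (cmp)
[8] flags=0010 NE?T → r3=0xdb
[9] flags=0010 NE?T → r0=0x94

EXEC = [1,3,5,6,8,9]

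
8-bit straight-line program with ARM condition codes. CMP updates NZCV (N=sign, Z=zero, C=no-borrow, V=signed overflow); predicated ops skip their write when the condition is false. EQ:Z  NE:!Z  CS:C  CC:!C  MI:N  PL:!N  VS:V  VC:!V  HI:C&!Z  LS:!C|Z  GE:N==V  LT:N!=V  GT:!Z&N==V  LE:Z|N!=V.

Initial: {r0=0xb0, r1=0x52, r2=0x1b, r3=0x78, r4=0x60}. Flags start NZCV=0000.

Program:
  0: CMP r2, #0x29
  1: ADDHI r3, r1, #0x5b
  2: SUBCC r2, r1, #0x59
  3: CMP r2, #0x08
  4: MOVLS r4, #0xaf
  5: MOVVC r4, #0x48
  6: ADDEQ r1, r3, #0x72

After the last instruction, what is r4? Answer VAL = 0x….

[0] flags=1000 → (cmp)
[1] flags=1000 HI?F → skip
[2] flags=1000 CC?T → r2=0xf9
[3] flags=1010 → (cmp)
[4] flags=1010 LS?F → skip
[5] flags=1010 VC?T → r4=0x48
[6] flags=1010 EQ?F → skip

VAL = 0x48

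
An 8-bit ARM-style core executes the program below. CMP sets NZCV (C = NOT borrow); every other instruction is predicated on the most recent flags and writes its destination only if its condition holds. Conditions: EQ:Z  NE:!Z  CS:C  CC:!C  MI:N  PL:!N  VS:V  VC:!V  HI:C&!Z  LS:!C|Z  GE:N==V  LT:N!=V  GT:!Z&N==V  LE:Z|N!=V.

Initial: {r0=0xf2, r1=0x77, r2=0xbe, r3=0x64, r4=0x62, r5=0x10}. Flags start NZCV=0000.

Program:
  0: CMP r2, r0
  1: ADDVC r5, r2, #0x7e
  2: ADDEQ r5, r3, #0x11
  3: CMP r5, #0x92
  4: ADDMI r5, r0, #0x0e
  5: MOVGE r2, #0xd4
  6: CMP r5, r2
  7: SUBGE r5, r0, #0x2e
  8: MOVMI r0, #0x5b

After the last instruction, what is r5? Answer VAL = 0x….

0: ✓ CMP  NZCV=1000
1: ✓ ADDVC  r5←0x3c
2: · ADDEQ
3: ✓ CMP  NZCV=1001
4: ✓ ADDMI  r5←0x00
5: ✓ MOVGE  r2←0xd4
6: ✓ CMP  NZCV=0000
7: ✓ SUBGE  r5←0xc4
8: · MOVMI

VAL = 0xc4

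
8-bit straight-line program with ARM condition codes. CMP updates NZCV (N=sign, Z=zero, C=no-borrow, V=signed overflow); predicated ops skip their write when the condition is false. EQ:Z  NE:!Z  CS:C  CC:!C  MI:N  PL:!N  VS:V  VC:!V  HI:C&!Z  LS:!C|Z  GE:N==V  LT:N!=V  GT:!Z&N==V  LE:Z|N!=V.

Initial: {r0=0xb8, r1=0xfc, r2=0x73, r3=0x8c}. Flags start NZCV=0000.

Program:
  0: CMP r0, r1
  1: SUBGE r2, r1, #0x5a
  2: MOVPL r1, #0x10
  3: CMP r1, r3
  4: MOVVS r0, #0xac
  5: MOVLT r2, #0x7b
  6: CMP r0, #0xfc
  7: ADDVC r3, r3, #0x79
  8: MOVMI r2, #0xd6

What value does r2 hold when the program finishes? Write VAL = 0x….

[0] flags=1000 → (cmp)
[1] flags=1000 GE?F → skip
[2] flags=1000 PL?F → skip
[3] flags=0010 → (cmp)
[4] flags=0010 VS?F → skip
[5] flags=0010 LT?F → skip
[6] flags=1000 → (cmp)
[7] flags=1000 VC?T → r3=0x05
[8] flags=1000 MI?T → r2=0xd6

VAL = 0xd6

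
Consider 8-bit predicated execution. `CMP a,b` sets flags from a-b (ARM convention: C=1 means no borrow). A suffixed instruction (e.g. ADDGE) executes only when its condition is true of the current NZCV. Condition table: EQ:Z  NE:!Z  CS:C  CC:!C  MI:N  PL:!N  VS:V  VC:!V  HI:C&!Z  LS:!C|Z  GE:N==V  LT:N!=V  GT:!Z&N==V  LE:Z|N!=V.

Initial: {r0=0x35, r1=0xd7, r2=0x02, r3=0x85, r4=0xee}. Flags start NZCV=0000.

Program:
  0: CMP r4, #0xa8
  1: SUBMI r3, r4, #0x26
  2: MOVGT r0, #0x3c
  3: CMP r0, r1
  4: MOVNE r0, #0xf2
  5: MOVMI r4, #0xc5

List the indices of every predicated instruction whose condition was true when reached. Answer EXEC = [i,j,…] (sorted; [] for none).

[0] flags=0010 → (cmp)
[1] flags=0010 MI?F → skip
[2] flags=0010 GT?T → r0=0x3c
[3] flags=0000 → (cmp)
[4] flags=0000 NE?T → r0=0xf2
[5] flags=0000 MI?F → skip

EXEC = [2,4]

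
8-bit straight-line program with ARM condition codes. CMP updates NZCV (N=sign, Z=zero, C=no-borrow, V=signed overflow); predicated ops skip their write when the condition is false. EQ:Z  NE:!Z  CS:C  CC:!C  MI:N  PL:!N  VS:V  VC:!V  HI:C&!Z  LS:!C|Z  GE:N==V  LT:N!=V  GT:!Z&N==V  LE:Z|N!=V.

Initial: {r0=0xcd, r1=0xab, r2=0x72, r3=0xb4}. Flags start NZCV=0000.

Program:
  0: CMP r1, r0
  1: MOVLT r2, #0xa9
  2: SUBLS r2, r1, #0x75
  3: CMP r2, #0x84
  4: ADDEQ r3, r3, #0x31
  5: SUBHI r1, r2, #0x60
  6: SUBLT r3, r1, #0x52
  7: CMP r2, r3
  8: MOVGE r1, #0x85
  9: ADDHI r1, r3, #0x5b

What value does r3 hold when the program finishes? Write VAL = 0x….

0: ✓ CMP  NZCV=1000
1: ✓ MOVLT  r2←0xa9
2: ✓ SUBLS  r2←0x36
3: ✓ CMP  NZCV=1001
4: · ADDEQ
5: · SUBHI
6: · SUBLT
7: ✓ CMP  NZCV=1001
8: ✓ MOVGE  r1←0x85
9: · ADDHI

VAL = 0xb4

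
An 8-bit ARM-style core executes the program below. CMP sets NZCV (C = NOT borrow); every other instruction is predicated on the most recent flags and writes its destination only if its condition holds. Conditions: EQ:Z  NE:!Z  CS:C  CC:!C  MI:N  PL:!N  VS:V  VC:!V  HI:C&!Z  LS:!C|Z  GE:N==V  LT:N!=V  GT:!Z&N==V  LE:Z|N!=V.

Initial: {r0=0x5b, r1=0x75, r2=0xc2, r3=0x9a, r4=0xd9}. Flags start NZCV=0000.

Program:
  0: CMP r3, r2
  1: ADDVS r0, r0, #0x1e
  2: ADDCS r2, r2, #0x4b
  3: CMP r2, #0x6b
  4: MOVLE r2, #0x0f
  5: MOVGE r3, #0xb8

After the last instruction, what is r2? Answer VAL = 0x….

VAL = 0x0f

[0] flags=1000 → (cmp)
[1] flags=1000 VS?F → skip
[2] flags=1000 CS?F → skip
[3] flags=0011 → (cmp)
[4] flags=0011 LE?T → r2=0x0f
[5] flags=0011 GE?F → skip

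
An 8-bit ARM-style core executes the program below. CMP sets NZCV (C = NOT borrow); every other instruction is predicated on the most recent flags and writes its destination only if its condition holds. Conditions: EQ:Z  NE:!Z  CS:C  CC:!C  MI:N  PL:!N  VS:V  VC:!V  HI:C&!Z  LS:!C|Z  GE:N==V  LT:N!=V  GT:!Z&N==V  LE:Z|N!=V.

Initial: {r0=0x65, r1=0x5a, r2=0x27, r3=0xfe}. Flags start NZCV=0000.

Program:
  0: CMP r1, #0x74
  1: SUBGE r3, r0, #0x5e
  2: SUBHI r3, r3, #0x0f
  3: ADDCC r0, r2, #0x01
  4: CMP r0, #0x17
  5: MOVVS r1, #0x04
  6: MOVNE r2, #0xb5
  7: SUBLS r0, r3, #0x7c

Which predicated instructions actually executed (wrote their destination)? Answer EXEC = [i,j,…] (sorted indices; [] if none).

EXEC = [3,6]

[0] flags=1000 → (cmp)
[1] flags=1000 GE?F → skip
[2] flags=1000 HI?F → skip
[3] flags=1000 CC?T → r0=0x28
[4] flags=0010 → (cmp)
[5] flags=0010 VS?F → skip
[6] flags=0010 NE?T → r2=0xb5
[7] flags=0010 LS?F → skip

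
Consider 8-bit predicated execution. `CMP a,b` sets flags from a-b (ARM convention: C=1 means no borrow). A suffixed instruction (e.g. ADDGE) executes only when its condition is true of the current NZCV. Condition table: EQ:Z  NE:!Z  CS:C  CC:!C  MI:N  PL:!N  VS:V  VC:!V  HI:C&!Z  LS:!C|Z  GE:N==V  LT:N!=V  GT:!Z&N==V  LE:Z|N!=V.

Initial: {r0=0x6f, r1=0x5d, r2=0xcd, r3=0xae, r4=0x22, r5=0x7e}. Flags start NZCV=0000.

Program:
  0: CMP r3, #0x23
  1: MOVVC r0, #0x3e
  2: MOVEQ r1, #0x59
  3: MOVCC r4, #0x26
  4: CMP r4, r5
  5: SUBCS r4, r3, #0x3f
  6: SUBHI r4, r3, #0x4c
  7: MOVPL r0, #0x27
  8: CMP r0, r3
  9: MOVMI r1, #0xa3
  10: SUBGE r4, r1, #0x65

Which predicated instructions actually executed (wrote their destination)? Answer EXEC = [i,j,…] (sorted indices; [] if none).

EXEC = [1,9,10]

[0] flags=1010 → (cmp)
[1] flags=1010 VC?T → r0=0x3e
[2] flags=1010 EQ?F → skip
[3] flags=1010 CC?F → skip
[4] flags=1000 → (cmp)
[5] flags=1000 CS?F → skip
[6] flags=1000 HI?F → skip
[7] flags=1000 PL?F → skip
[8] flags=1001 → (cmp)
[9] flags=1001 MI?T → r1=0xa3
[10] flags=1001 GE?T → r4=0x3e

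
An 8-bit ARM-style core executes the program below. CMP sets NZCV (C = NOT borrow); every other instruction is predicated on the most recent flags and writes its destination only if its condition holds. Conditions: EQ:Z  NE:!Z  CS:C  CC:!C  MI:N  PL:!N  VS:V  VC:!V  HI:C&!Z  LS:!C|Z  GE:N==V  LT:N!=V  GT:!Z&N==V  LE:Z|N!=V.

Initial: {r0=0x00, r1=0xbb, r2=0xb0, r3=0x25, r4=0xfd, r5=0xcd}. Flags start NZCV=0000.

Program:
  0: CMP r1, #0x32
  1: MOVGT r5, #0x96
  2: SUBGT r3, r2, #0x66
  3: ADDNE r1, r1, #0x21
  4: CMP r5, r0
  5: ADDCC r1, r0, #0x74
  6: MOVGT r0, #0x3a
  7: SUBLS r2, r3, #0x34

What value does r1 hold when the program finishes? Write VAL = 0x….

[0] flags=1010 → (cmp)
[1] flags=1010 GT?F → skip
[2] flags=1010 GT?F → skip
[3] flags=1010 NE?T → r1=0xdc
[4] flags=1010 → (cmp)
[5] flags=1010 CC?F → skip
[6] flags=1010 GT?F → skip
[7] flags=1010 LS?F → skip

VAL = 0xdc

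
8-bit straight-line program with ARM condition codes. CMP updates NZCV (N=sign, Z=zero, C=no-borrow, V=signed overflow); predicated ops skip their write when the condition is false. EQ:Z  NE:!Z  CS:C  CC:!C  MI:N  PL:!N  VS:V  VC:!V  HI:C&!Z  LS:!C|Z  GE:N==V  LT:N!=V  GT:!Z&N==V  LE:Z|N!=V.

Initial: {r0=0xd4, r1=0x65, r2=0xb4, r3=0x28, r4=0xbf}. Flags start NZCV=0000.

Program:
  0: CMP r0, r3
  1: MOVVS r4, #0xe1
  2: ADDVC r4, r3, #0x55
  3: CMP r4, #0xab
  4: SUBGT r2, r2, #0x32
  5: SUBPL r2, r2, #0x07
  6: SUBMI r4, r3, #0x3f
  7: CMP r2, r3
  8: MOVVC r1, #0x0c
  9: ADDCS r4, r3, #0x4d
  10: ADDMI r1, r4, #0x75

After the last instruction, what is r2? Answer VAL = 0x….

VAL = 0x82

[0] flags=1010 → (cmp)
[1] flags=1010 VS?F → skip
[2] flags=1010 VC?T → r4=0x7d
[3] flags=1001 → (cmp)
[4] flags=1001 GT?T → r2=0x82
[5] flags=1001 PL?F → skip
[6] flags=1001 MI?T → r4=0xe9
[7] flags=0011 → (cmp)
[8] flags=0011 VC?F → skip
[9] flags=0011 CS?T → r4=0x75
[10] flags=0011 MI?F → skip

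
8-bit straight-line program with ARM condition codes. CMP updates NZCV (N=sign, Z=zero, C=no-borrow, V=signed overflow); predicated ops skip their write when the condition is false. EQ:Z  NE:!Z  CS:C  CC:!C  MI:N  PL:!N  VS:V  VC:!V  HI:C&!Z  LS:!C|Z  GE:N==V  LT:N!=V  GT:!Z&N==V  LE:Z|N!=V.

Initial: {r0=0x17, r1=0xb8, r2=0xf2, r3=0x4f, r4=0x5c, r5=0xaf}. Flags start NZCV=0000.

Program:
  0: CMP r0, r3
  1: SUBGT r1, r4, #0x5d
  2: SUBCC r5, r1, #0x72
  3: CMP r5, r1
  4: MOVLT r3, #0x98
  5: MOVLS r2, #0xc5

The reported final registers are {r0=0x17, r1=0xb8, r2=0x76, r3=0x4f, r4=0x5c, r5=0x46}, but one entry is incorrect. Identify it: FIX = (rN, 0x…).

0: ✓ CMP  NZCV=1000
1: · SUBGT
2: ✓ SUBCC  r5←0x46
3: ✓ CMP  NZCV=1001
4: · MOVLT
5: ✓ MOVLS  r2←0xc5

FIX = (r2, 0xc5)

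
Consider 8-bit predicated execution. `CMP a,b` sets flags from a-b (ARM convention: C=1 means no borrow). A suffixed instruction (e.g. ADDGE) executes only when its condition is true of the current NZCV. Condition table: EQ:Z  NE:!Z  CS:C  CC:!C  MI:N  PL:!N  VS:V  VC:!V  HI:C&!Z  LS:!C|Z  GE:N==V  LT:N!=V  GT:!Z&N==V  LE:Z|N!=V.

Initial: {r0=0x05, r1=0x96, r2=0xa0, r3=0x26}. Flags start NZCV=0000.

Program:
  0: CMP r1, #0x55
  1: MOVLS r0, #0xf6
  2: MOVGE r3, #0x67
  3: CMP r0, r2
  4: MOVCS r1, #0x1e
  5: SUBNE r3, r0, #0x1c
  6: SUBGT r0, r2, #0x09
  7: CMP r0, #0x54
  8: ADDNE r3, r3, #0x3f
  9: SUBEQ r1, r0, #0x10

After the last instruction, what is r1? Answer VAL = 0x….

[0] flags=0011 → (cmp)
[1] flags=0011 LS?F → skip
[2] flags=0011 GE?F → skip
[3] flags=0000 → (cmp)
[4] flags=0000 CS?F → skip
[5] flags=0000 NE?T → r3=0xe9
[6] flags=0000 GT?T → r0=0x97
[7] flags=0011 → (cmp)
[8] flags=0011 NE?T → r3=0x28
[9] flags=0011 EQ?F → skip

VAL = 0x96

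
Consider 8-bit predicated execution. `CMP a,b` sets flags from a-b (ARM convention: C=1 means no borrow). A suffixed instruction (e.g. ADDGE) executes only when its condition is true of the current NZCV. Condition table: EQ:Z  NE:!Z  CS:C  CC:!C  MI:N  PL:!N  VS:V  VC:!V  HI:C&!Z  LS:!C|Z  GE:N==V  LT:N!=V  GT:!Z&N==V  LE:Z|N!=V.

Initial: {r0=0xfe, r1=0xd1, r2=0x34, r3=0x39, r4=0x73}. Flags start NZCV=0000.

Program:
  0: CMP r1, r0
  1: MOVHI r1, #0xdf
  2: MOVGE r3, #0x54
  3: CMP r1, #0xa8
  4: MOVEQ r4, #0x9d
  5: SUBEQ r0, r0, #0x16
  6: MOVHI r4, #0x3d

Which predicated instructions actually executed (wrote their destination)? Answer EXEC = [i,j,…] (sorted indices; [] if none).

EXEC = [6]

[0] flags=1000 → (cmp)
[1] flags=1000 HI?F → skip
[2] flags=1000 GE?F → skip
[3] flags=0010 → (cmp)
[4] flags=0010 EQ?F → skip
[5] flags=0010 EQ?F → skip
[6] flags=0010 HI?T → r4=0x3d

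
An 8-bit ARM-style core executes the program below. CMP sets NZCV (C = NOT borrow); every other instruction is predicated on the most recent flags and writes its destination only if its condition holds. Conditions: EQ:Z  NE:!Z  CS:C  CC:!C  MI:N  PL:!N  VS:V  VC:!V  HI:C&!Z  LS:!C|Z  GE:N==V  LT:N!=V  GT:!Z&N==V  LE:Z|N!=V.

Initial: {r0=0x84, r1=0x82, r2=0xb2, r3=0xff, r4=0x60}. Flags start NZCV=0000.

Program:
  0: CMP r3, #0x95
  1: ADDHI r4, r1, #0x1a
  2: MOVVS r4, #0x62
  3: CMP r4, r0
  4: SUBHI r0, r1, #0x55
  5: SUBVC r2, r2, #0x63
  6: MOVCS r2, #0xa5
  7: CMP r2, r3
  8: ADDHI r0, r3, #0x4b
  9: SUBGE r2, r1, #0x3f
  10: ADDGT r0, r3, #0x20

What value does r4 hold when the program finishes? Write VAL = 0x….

VAL = 0x9c

0: ✓ CMP  NZCV=0010
1: ✓ ADDHI  r4←0x9c
2: · MOVVS
3: ✓ CMP  NZCV=0010
4: ✓ SUBHI  r0←0x2d
5: ✓ SUBVC  r2←0x4f
6: ✓ MOVCS  r2←0xa5
7: ✓ CMP  NZCV=1000
8: · ADDHI
9: · SUBGE
10: · ADDGT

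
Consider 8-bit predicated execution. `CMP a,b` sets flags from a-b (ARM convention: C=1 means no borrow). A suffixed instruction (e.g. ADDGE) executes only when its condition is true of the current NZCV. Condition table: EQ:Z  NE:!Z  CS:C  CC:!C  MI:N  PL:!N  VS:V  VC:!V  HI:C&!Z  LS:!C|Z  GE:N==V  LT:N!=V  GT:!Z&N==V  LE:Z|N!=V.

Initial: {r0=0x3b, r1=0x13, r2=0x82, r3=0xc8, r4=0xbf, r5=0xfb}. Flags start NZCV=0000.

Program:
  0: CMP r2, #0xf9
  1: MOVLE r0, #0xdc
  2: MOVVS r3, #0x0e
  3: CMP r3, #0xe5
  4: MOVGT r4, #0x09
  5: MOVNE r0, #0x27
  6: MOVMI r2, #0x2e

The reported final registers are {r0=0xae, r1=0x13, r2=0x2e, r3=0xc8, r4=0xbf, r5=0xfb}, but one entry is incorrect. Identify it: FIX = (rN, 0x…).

FIX = (r0, 0x27)

0: ✓ CMP  NZCV=1000
1: ✓ MOVLE  r0←0xdc
2: · MOVVS
3: ✓ CMP  NZCV=1000
4: · MOVGT
5: ✓ MOVNE  r0←0x27
6: ✓ MOVMI  r2←0x2e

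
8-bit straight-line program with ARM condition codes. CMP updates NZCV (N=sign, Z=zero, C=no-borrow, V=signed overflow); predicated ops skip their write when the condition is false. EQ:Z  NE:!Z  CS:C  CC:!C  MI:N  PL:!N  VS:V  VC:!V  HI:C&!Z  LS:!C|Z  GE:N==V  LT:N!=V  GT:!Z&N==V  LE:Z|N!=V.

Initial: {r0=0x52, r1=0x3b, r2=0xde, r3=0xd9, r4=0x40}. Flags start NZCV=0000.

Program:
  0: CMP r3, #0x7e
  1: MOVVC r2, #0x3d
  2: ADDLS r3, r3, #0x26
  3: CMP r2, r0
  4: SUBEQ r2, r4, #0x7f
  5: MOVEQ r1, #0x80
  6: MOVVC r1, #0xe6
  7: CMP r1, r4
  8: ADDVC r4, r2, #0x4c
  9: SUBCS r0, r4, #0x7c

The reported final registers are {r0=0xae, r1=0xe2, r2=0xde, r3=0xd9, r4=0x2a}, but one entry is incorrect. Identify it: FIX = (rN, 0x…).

0: ✓ CMP  NZCV=0011
1: · MOVVC
2: · ADDLS
3: ✓ CMP  NZCV=1010
4: · SUBEQ
5: · MOVEQ
6: ✓ MOVVC  r1←0xe6
7: ✓ CMP  NZCV=1010
8: ✓ ADDVC  r4←0x2a
9: ✓ SUBCS  r0←0xae

FIX = (r1, 0xe6)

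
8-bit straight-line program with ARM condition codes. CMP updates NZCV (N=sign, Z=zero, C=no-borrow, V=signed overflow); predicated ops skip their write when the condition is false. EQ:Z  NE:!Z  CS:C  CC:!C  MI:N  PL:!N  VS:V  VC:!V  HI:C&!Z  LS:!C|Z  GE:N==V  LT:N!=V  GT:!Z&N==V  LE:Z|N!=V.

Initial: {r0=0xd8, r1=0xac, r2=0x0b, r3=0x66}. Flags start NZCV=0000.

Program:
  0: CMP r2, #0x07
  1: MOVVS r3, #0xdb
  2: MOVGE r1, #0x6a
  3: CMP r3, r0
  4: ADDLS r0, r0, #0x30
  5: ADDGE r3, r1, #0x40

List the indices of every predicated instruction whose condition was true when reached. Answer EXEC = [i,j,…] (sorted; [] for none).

EXEC = [2,4,5]

[0] flags=0010 → (cmp)
[1] flags=0010 VS?F → skip
[2] flags=0010 GE?T → r1=0x6a
[3] flags=1001 → (cmp)
[4] flags=1001 LS?T → r0=0x08
[5] flags=1001 GE?T → r3=0xaa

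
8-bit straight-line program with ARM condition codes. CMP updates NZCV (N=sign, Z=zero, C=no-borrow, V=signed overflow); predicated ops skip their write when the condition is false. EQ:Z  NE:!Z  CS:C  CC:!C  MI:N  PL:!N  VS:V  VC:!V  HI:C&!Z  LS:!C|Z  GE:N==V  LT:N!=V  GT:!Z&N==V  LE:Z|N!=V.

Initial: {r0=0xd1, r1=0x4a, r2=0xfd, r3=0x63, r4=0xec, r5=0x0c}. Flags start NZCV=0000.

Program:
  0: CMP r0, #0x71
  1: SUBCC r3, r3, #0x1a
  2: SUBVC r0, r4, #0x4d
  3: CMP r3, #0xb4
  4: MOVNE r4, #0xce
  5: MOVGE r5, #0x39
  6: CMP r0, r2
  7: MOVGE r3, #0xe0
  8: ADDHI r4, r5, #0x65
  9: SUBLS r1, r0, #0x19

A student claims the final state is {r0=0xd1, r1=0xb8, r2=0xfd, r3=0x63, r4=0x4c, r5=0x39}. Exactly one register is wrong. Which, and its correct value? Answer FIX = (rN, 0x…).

[0] flags=0011 → (cmp)
[1] flags=0011 CC?F → skip
[2] flags=0011 VC?F → skip
[3] flags=1001 → (cmp)
[4] flags=1001 NE?T → r4=0xce
[5] flags=1001 GE?T → r5=0x39
[6] flags=1000 → (cmp)
[7] flags=1000 GE?F → skip
[8] flags=1000 HI?F → skip
[9] flags=1000 LS?T → r1=0xb8

FIX = (r4, 0xce)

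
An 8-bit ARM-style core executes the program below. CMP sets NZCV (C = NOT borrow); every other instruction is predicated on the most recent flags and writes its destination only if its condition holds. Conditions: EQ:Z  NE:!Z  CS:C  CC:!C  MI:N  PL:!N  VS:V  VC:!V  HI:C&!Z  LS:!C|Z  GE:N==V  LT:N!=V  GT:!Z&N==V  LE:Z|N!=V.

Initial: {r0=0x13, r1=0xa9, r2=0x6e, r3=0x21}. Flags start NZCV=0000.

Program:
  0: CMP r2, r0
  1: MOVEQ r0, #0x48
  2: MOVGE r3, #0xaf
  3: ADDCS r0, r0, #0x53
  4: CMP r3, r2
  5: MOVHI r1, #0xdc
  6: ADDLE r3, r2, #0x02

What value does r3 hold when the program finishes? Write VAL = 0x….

0: ✓ CMP  NZCV=0010
1: · MOVEQ
2: ✓ MOVGE  r3←0xaf
3: ✓ ADDCS  r0←0x66
4: ✓ CMP  NZCV=0011
5: ✓ MOVHI  r1←0xdc
6: ✓ ADDLE  r3←0x70

VAL = 0x70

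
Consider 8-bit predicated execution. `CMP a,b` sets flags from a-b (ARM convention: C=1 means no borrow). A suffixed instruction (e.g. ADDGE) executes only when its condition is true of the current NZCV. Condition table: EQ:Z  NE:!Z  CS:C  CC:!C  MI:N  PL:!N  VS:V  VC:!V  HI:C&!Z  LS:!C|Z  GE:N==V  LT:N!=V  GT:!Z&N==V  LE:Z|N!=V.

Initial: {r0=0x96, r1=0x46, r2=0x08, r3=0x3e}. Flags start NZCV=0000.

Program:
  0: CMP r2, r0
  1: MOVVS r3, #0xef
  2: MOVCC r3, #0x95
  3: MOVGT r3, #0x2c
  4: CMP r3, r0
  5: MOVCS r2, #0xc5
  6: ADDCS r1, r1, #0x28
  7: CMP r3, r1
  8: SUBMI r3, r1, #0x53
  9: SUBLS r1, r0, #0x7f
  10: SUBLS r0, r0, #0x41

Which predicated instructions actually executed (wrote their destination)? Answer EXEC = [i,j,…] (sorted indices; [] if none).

0: ✓ CMP  NZCV=0000
1: · MOVVS
2: ✓ MOVCC  r3←0x95
3: ✓ MOVGT  r3←0x2c
4: ✓ CMP  NZCV=1001
5: · MOVCS
6: · ADDCS
7: ✓ CMP  NZCV=1000
8: ✓ SUBMI  r3←0xf3
9: ✓ SUBLS  r1←0x17
10: ✓ SUBLS  r0←0x55

EXEC = [2,3,8,9,10]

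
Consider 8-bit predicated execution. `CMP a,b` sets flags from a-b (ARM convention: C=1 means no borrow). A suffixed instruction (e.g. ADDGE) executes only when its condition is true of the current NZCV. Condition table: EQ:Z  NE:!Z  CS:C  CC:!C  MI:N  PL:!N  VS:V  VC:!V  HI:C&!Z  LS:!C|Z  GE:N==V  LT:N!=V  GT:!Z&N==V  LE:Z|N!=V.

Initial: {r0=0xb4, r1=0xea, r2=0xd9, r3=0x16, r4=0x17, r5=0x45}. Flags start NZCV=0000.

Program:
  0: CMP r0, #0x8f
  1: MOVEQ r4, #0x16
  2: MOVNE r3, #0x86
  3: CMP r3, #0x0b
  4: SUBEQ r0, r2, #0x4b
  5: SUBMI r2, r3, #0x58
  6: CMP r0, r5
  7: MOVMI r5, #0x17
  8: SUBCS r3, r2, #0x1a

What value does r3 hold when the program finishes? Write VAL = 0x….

VAL = 0xbf

0: ✓ CMP  NZCV=0010
1: · MOVEQ
2: ✓ MOVNE  r3←0x86
3: ✓ CMP  NZCV=0011
4: · SUBEQ
5: · SUBMI
6: ✓ CMP  NZCV=0011
7: · MOVMI
8: ✓ SUBCS  r3←0xbf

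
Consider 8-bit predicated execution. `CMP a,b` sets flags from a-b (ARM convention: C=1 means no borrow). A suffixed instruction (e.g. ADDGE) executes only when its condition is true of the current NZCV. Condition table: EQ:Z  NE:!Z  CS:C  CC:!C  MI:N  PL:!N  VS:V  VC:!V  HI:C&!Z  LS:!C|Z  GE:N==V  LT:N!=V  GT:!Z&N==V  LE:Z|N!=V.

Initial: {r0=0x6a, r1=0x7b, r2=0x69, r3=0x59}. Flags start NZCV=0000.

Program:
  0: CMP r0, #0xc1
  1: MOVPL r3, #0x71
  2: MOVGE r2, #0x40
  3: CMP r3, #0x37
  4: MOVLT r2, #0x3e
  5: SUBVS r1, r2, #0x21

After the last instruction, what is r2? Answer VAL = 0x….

VAL = 0x40

0: ✓ CMP  NZCV=1001
1: · MOVPL
2: ✓ MOVGE  r2←0x40
3: ✓ CMP  NZCV=0010
4: · MOVLT
5: · SUBVS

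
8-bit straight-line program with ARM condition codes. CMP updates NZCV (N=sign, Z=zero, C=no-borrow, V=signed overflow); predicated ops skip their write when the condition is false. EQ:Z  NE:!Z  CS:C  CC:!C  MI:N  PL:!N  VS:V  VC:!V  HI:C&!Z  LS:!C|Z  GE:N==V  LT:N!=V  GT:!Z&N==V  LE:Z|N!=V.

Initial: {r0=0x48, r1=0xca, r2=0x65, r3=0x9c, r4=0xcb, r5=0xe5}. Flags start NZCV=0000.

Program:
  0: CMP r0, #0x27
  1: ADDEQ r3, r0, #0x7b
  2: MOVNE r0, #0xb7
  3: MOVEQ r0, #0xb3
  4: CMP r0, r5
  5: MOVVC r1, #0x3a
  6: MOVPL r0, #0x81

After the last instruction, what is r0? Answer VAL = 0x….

[0] flags=0010 → (cmp)
[1] flags=0010 EQ?F → skip
[2] flags=0010 NE?T → r0=0xb7
[3] flags=0010 EQ?F → skip
[4] flags=1000 → (cmp)
[5] flags=1000 VC?T → r1=0x3a
[6] flags=1000 PL?F → skip

VAL = 0xb7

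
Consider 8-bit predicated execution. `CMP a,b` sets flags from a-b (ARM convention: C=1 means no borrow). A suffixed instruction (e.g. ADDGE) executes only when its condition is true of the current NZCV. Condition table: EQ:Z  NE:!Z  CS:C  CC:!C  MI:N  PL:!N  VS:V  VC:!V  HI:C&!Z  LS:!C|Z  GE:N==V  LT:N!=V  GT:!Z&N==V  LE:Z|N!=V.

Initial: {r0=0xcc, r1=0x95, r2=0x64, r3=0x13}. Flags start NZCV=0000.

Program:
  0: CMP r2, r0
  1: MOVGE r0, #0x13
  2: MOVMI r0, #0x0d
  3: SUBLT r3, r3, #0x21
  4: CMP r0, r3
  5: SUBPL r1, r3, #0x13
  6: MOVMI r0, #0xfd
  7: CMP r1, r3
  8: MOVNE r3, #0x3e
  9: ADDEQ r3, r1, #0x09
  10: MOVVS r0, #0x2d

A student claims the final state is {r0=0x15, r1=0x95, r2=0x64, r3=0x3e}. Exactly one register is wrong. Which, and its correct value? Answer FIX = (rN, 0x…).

FIX = (r0, 0xfd)

[0] flags=1001 → (cmp)
[1] flags=1001 GE?T → r0=0x13
[2] flags=1001 MI?T → r0=0x0d
[3] flags=1001 LT?F → skip
[4] flags=1000 → (cmp)
[5] flags=1000 PL?F → skip
[6] flags=1000 MI?T → r0=0xfd
[7] flags=1010 → (cmp)
[8] flags=1010 NE?T → r3=0x3e
[9] flags=1010 EQ?F → skip
[10] flags=1010 VS?F → skip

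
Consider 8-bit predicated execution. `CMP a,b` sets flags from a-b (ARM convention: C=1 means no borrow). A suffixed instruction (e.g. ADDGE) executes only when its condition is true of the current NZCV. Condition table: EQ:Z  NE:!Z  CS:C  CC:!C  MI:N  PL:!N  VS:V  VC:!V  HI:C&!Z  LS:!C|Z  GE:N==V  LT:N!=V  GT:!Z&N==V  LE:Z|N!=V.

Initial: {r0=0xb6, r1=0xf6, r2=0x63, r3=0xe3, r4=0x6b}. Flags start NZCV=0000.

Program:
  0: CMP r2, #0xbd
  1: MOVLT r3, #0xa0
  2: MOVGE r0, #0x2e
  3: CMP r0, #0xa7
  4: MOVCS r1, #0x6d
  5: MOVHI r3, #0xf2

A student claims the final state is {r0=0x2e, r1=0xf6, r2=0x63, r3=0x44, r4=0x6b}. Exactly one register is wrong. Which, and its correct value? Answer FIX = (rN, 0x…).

0: ✓ CMP  NZCV=1001
1: · MOVLT
2: ✓ MOVGE  r0←0x2e
3: ✓ CMP  NZCV=1001
4: · MOVCS
5: · MOVHI

FIX = (r3, 0xe3)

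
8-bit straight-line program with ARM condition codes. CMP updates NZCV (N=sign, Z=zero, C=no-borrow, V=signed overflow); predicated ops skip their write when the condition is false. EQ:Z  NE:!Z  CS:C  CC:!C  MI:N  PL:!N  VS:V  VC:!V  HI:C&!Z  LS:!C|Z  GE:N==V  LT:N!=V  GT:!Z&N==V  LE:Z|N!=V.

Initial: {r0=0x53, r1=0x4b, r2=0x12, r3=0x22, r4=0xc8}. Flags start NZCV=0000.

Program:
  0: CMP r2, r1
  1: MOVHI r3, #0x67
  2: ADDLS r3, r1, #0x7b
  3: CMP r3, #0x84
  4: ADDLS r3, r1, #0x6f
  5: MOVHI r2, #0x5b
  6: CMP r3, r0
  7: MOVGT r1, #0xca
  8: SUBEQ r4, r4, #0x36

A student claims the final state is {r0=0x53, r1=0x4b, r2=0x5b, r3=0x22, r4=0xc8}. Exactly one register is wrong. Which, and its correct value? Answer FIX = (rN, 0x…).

FIX = (r3, 0xc6)

0: ✓ CMP  NZCV=1000
1: · MOVHI
2: ✓ ADDLS  r3←0xc6
3: ✓ CMP  NZCV=0010
4: · ADDLS
5: ✓ MOVHI  r2←0x5b
6: ✓ CMP  NZCV=0011
7: · MOVGT
8: · SUBEQ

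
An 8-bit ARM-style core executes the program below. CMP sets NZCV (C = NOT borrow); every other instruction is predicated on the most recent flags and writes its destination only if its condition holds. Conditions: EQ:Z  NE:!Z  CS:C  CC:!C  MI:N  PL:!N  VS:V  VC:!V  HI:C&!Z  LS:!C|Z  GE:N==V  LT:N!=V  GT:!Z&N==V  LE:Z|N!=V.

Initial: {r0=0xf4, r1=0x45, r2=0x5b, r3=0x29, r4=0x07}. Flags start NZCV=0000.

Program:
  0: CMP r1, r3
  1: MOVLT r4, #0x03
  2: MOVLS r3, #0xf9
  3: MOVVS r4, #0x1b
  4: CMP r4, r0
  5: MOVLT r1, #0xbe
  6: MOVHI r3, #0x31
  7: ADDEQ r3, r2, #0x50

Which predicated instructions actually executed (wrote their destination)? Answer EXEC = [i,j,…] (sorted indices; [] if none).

0: ✓ CMP  NZCV=0010
1: · MOVLT
2: · MOVLS
3: · MOVVS
4: ✓ CMP  NZCV=0000
5: · MOVLT
6: · MOVHI
7: · ADDEQ

EXEC = []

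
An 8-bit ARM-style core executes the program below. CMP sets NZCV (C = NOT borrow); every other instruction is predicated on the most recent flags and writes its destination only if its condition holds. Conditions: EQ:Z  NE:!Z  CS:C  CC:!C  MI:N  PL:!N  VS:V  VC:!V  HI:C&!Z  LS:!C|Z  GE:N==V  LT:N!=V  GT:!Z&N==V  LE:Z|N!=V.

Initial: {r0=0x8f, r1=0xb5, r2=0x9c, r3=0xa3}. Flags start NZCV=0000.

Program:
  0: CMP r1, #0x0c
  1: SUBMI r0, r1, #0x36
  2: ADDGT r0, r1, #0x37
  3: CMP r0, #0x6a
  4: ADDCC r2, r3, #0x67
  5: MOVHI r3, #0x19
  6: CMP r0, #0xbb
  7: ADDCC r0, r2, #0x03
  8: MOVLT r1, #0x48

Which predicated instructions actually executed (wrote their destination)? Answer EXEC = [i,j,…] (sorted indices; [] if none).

EXEC = [1,5,7]

0: ✓ CMP  NZCV=1010
1: ✓ SUBMI  r0←0x7f
2: · ADDGT
3: ✓ CMP  NZCV=0010
4: · ADDCC
5: ✓ MOVHI  r3←0x19
6: ✓ CMP  NZCV=1001
7: ✓ ADDCC  r0←0x9f
8: · MOVLT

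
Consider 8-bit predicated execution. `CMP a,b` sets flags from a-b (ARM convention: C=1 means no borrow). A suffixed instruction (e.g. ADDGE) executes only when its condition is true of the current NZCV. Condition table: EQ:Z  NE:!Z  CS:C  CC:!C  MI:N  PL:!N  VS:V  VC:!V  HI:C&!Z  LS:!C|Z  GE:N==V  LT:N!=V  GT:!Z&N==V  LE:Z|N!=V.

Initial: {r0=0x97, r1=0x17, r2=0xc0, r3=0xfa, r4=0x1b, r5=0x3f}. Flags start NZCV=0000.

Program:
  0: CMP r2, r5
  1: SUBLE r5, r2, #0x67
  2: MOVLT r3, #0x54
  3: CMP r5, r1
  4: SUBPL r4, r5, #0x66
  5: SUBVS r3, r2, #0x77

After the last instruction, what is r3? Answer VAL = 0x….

0: ✓ CMP  NZCV=1010
1: ✓ SUBLE  r5←0x59
2: ✓ MOVLT  r3←0x54
3: ✓ CMP  NZCV=0010
4: ✓ SUBPL  r4←0xf3
5: · SUBVS

VAL = 0x54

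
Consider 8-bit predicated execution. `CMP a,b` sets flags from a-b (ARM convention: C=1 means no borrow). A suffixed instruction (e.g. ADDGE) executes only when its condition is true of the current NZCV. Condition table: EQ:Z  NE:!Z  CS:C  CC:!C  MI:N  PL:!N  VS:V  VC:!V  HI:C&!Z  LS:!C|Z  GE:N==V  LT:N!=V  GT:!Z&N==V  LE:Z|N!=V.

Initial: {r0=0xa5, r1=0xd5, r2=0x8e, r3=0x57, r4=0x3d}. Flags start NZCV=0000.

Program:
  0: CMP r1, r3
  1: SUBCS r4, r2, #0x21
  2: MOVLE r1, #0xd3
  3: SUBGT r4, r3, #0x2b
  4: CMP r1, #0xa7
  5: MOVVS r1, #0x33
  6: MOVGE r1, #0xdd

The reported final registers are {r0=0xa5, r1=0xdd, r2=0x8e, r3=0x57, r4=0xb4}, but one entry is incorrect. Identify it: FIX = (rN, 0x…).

FIX = (r4, 0x6d)

0: ✓ CMP  NZCV=0011
1: ✓ SUBCS  r4←0x6d
2: ✓ MOVLE  r1←0xd3
3: · SUBGT
4: ✓ CMP  NZCV=0010
5: · MOVVS
6: ✓ MOVGE  r1←0xdd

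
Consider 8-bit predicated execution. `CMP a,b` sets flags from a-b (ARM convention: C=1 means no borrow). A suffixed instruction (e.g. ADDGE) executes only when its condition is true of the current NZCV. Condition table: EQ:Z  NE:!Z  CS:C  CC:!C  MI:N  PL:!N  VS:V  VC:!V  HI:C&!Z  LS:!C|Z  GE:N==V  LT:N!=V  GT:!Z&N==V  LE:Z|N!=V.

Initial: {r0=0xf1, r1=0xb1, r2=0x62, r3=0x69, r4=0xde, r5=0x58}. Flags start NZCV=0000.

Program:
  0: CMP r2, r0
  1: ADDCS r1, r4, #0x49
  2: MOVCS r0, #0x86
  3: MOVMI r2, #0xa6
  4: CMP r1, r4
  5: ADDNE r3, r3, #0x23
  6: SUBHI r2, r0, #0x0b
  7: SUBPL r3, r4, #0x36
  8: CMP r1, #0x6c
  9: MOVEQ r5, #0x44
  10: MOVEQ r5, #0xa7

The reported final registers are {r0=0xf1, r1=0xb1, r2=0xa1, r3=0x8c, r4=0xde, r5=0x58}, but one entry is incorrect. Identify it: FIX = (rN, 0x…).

FIX = (r2, 0x62)

0: ✓ CMP  NZCV=0000
1: · ADDCS
2: · MOVCS
3: · MOVMI
4: ✓ CMP  NZCV=1000
5: ✓ ADDNE  r3←0x8c
6: · SUBHI
7: · SUBPL
8: ✓ CMP  NZCV=0011
9: · MOVEQ
10: · MOVEQ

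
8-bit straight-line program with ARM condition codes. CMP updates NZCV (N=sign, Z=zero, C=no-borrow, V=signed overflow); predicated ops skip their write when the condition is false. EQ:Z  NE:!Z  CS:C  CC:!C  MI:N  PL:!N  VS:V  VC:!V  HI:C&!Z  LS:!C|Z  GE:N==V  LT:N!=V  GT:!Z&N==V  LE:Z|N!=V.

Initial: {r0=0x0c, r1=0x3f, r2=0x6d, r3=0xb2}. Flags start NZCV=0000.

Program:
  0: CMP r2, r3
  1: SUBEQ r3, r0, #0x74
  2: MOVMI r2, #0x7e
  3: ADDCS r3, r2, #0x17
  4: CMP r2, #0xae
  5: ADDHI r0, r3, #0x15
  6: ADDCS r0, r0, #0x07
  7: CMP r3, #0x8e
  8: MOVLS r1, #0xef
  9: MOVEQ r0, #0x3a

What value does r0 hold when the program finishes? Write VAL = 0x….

VAL = 0x0c

0: ✓ CMP  NZCV=1001
1: · SUBEQ
2: ✓ MOVMI  r2←0x7e
3: · ADDCS
4: ✓ CMP  NZCV=1001
5: · ADDHI
6: · ADDCS
7: ✓ CMP  NZCV=0010
8: · MOVLS
9: · MOVEQ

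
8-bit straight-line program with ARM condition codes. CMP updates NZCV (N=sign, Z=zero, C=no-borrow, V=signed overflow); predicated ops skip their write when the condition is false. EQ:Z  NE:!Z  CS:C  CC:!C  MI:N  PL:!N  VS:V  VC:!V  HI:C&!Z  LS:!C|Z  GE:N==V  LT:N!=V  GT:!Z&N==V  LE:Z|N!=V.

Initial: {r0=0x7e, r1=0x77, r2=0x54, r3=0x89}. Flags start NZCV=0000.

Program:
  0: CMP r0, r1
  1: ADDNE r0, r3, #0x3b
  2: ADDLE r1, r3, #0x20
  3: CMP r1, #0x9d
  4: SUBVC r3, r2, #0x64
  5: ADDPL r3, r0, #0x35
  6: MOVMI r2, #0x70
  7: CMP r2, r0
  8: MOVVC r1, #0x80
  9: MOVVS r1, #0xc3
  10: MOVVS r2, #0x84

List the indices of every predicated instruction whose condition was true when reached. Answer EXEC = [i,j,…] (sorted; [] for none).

EXEC = [1,6,9,10]

[0] flags=0010 → (cmp)
[1] flags=0010 NE?T → r0=0xc4
[2] flags=0010 LE?F → skip
[3] flags=1001 → (cmp)
[4] flags=1001 VC?F → skip
[5] flags=1001 PL?F → skip
[6] flags=1001 MI?T → r2=0x70
[7] flags=1001 → (cmp)
[8] flags=1001 VC?F → skip
[9] flags=1001 VS?T → r1=0xc3
[10] flags=1001 VS?T → r2=0x84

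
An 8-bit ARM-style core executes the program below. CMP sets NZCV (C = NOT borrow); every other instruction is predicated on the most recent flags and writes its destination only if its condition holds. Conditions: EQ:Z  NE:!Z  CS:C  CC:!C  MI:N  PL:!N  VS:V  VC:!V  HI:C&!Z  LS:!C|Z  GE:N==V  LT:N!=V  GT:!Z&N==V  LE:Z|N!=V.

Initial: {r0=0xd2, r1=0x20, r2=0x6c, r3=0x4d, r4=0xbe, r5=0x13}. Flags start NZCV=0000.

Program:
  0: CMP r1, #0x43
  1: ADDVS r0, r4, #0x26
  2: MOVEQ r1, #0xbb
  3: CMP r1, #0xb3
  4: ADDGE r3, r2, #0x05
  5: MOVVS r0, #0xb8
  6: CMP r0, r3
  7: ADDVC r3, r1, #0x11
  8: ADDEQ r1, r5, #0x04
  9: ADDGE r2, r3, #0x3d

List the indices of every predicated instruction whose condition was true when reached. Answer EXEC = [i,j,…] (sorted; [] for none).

EXEC = [4]

[0] flags=1000 → (cmp)
[1] flags=1000 VS?F → skip
[2] flags=1000 EQ?F → skip
[3] flags=0000 → (cmp)
[4] flags=0000 GE?T → r3=0x71
[5] flags=0000 VS?F → skip
[6] flags=0011 → (cmp)
[7] flags=0011 VC?F → skip
[8] flags=0011 EQ?F → skip
[9] flags=0011 GE?F → skip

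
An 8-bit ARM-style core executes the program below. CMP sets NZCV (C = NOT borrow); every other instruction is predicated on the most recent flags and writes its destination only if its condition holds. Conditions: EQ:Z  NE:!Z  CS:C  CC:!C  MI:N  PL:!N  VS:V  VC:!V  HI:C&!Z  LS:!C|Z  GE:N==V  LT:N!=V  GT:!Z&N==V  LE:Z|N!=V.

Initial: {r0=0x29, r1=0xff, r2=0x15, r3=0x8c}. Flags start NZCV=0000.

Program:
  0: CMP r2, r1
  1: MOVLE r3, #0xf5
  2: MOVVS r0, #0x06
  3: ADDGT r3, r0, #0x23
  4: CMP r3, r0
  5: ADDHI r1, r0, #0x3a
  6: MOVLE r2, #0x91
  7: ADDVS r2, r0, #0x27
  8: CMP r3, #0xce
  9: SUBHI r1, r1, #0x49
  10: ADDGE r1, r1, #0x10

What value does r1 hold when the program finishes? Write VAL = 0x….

VAL = 0x73

[0] flags=0000 → (cmp)
[1] flags=0000 LE?F → skip
[2] flags=0000 VS?F → skip
[3] flags=0000 GT?T → r3=0x4c
[4] flags=0010 → (cmp)
[5] flags=0010 HI?T → r1=0x63
[6] flags=0010 LE?F → skip
[7] flags=0010 VS?F → skip
[8] flags=0000 → (cmp)
[9] flags=0000 HI?F → skip
[10] flags=0000 GE?T → r1=0x73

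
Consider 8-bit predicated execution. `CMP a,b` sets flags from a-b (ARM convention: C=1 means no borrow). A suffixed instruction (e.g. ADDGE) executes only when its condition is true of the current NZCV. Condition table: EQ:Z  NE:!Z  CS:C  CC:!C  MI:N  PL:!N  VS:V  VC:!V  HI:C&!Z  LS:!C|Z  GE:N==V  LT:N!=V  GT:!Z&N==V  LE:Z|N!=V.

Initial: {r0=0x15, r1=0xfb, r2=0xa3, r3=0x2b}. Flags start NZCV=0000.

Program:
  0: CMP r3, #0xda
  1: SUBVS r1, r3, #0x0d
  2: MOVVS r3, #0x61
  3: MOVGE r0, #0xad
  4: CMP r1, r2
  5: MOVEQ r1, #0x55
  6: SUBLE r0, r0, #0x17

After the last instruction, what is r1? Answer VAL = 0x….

VAL = 0xfb

[0] flags=0000 → (cmp)
[1] flags=0000 VS?F → skip
[2] flags=0000 VS?F → skip
[3] flags=0000 GE?T → r0=0xad
[4] flags=0010 → (cmp)
[5] flags=0010 EQ?F → skip
[6] flags=0010 LE?F → skip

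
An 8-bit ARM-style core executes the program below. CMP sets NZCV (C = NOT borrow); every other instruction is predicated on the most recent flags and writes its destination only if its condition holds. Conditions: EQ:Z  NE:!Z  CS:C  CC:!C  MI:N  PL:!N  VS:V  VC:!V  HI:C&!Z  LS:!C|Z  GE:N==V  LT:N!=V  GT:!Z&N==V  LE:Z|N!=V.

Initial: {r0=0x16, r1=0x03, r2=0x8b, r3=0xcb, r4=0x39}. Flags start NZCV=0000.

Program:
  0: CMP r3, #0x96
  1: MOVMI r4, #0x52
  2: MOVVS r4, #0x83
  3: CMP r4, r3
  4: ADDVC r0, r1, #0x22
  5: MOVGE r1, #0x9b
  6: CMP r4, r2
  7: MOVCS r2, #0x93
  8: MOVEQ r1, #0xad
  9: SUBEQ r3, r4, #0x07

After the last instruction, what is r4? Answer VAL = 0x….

VAL = 0x39

0: ✓ CMP  NZCV=0010
1: · MOVMI
2: · MOVVS
3: ✓ CMP  NZCV=0000
4: ✓ ADDVC  r0←0x25
5: ✓ MOVGE  r1←0x9b
6: ✓ CMP  NZCV=1001
7: · MOVCS
8: · MOVEQ
9: · SUBEQ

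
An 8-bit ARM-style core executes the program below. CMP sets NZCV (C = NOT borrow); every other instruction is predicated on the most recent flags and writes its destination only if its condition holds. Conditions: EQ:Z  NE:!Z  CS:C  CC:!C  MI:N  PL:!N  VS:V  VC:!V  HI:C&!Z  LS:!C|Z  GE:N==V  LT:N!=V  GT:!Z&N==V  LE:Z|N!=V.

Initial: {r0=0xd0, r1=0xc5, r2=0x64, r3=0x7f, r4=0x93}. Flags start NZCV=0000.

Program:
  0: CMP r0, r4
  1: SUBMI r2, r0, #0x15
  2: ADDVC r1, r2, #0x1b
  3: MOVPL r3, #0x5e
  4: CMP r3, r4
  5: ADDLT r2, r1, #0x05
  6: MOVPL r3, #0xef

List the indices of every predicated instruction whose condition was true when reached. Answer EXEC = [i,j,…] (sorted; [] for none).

[0] flags=0010 → (cmp)
[1] flags=0010 MI?F → skip
[2] flags=0010 VC?T → r1=0x7f
[3] flags=0010 PL?T → r3=0x5e
[4] flags=1001 → (cmp)
[5] flags=1001 LT?F → skip
[6] flags=1001 PL?F → skip

EXEC = [2,3]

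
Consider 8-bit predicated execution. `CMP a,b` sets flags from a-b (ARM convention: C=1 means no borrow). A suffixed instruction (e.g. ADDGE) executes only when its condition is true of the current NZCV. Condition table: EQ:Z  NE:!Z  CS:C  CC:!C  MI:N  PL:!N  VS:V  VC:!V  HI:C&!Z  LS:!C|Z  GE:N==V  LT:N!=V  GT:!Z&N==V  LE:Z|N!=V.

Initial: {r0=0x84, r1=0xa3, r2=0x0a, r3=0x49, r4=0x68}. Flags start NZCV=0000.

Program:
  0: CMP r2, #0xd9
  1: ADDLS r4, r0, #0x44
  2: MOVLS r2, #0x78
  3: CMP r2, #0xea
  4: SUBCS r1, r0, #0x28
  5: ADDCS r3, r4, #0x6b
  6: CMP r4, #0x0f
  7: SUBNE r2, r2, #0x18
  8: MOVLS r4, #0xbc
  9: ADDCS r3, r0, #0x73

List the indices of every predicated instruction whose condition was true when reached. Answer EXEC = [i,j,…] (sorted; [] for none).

EXEC = [1,2,7,9]

[0] flags=0000 → (cmp)
[1] flags=0000 LS?T → r4=0xc8
[2] flags=0000 LS?T → r2=0x78
[3] flags=1001 → (cmp)
[4] flags=1001 CS?F → skip
[5] flags=1001 CS?F → skip
[6] flags=1010 → (cmp)
[7] flags=1010 NE?T → r2=0x60
[8] flags=1010 LS?F → skip
[9] flags=1010 CS?T → r3=0xf7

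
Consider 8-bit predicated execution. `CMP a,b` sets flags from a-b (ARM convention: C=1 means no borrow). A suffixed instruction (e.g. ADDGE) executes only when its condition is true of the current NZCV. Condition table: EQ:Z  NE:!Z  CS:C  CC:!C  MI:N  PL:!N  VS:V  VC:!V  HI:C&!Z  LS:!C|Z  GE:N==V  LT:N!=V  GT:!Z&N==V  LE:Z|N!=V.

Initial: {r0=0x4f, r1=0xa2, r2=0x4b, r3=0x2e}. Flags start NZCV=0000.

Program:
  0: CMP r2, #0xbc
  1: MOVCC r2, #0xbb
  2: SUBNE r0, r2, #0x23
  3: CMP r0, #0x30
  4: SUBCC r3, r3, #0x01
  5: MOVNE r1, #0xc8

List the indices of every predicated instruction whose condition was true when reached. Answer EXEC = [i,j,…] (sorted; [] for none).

EXEC = [1,2,5]

0: ✓ CMP  NZCV=1001
1: ✓ MOVCC  r2←0xbb
2: ✓ SUBNE  r0←0x98
3: ✓ CMP  NZCV=0011
4: · SUBCC
5: ✓ MOVNE  r1←0xc8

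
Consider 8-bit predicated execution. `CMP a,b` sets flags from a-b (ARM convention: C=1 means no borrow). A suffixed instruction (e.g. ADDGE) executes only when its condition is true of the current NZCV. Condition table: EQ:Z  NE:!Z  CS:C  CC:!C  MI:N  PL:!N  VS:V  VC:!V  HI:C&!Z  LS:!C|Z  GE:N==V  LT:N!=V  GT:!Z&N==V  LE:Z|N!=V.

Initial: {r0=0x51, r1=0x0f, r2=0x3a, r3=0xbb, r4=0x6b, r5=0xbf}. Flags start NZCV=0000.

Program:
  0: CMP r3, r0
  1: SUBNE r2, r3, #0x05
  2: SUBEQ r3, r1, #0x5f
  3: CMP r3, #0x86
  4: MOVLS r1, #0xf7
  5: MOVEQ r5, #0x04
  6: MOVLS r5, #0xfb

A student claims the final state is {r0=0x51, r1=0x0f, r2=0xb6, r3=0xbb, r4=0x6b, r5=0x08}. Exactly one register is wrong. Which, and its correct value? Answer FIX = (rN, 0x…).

FIX = (r5, 0xbf)

[0] flags=0011 → (cmp)
[1] flags=0011 NE?T → r2=0xb6
[2] flags=0011 EQ?F → skip
[3] flags=0010 → (cmp)
[4] flags=0010 LS?F → skip
[5] flags=0010 EQ?F → skip
[6] flags=0010 LS?F → skip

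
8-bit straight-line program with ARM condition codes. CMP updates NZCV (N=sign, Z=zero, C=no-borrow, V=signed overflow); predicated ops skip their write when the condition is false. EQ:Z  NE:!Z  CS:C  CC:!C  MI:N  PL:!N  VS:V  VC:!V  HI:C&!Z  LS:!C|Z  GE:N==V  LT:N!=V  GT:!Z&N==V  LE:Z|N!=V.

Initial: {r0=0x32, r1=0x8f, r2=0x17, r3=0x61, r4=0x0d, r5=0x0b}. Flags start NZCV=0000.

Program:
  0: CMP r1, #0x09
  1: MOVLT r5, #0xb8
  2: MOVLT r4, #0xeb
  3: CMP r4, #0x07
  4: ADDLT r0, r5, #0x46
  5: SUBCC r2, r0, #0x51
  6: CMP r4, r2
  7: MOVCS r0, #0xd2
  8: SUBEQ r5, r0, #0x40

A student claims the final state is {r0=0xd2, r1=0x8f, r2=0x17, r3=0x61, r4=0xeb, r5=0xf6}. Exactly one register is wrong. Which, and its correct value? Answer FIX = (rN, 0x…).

FIX = (r5, 0xb8)

[0] flags=1010 → (cmp)
[1] flags=1010 LT?T → r5=0xb8
[2] flags=1010 LT?T → r4=0xeb
[3] flags=1010 → (cmp)
[4] flags=1010 LT?T → r0=0xfe
[5] flags=1010 CC?F → skip
[6] flags=1010 → (cmp)
[7] flags=1010 CS?T → r0=0xd2
[8] flags=1010 EQ?F → skip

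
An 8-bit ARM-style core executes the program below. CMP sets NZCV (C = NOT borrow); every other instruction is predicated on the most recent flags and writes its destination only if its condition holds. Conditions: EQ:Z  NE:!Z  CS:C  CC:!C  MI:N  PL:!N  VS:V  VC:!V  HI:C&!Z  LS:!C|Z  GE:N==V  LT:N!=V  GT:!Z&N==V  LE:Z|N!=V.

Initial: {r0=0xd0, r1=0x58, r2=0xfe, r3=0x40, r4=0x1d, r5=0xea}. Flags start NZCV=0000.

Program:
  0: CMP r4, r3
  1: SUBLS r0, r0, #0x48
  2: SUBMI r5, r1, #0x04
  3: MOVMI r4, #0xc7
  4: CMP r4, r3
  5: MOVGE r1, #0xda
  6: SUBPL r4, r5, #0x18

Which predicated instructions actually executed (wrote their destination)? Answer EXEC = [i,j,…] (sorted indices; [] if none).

EXEC = [1,2,3]

[0] flags=1000 → (cmp)
[1] flags=1000 LS?T → r0=0x88
[2] flags=1000 MI?T → r5=0x54
[3] flags=1000 MI?T → r4=0xc7
[4] flags=1010 → (cmp)
[5] flags=1010 GE?F → skip
[6] flags=1010 PL?F → skip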